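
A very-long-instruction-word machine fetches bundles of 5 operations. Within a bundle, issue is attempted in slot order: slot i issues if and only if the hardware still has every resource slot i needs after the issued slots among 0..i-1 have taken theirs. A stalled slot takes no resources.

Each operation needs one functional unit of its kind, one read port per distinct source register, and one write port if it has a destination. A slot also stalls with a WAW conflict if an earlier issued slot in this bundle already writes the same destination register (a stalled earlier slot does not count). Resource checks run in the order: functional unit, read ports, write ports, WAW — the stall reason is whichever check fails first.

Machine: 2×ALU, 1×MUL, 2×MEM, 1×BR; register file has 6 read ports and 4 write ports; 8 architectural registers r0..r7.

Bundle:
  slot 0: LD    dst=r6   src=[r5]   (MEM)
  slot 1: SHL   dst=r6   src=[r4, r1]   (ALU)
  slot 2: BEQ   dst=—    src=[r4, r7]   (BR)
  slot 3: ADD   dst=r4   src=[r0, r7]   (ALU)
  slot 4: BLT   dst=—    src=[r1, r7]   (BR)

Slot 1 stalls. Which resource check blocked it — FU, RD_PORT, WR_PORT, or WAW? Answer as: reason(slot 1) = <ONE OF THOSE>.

[0] MEM needs rd=1 wr=1: ok; after: ALU=2 MUL=1 MEM=1 BR=1, R=5, W=3
[1] ALU needs rd=2 wr=1: WAW; after: ALU=2 MUL=1 MEM=1 BR=1, R=5, W=3
[2] BR needs rd=2 wr=0: ok; after: ALU=2 MUL=1 MEM=1 BR=0, R=3, W=3
[3] ALU needs rd=2 wr=1: ok; after: ALU=1 MUL=1 MEM=1 BR=0, R=1, W=2
[4] BR needs rd=2 wr=0: FU; after: ALU=1 MUL=1 MEM=1 BR=0, R=1, W=2

reason(slot 1) = WAW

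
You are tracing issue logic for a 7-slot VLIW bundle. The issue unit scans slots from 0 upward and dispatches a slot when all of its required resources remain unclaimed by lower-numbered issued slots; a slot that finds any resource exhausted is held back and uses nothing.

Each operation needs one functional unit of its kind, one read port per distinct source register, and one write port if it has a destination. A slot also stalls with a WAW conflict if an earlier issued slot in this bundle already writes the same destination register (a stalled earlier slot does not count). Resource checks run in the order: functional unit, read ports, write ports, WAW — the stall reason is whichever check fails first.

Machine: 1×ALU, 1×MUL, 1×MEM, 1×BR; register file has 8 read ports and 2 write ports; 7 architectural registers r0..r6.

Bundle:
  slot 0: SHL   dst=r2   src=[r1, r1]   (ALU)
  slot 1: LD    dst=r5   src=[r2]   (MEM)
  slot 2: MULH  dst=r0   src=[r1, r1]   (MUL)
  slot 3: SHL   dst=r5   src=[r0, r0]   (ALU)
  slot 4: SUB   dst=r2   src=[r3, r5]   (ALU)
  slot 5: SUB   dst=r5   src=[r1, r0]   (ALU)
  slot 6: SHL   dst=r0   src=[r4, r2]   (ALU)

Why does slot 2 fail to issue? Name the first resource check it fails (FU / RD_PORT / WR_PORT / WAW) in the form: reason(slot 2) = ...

reason(slot 2) = WR_PORT

slot 0 (ALU): ISSUE — free A0,Mu1,Ld1,B1 rp7 wp1
slot 1 (MEM): ISSUE — free A0,Mu1,Ld0,B1 rp6 wp0
slot 2 (MUL): stall WR_PORT — free A0,Mu1,Ld0,B1 rp6 wp0
slot 3 (ALU): stall FU — free A0,Mu1,Ld0,B1 rp6 wp0
slot 4 (ALU): stall FU — free A0,Mu1,Ld0,B1 rp6 wp0
slot 5 (ALU): stall FU — free A0,Mu1,Ld0,B1 rp6 wp0
slot 6 (ALU): stall FU — free A0,Mu1,Ld0,B1 rp6 wp0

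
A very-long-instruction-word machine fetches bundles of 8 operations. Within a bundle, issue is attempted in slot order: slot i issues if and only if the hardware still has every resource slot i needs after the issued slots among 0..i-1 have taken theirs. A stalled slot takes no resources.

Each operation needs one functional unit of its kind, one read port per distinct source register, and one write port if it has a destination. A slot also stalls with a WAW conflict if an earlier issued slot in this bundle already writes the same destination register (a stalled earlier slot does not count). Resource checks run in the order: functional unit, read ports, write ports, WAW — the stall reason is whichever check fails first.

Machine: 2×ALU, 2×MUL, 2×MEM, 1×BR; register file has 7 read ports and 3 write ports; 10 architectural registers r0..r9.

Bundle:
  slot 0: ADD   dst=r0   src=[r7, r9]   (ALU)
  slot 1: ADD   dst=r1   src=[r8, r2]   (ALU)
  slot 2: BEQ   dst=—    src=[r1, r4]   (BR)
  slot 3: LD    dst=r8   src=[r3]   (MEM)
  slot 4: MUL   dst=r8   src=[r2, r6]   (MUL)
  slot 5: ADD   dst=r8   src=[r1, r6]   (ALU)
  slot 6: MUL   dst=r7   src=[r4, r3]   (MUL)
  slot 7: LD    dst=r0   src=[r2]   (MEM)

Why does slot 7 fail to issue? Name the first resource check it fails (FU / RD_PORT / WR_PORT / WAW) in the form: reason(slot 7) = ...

[0] ALU needs rd=2 wr=1: ok; after: ALU=1 MUL=2 MEM=2 BR=1, R=5, W=2
[1] ALU needs rd=2 wr=1: ok; after: ALU=0 MUL=2 MEM=2 BR=1, R=3, W=1
[2] BR needs rd=2 wr=0: ok; after: ALU=0 MUL=2 MEM=2 BR=0, R=1, W=1
[3] MEM needs rd=1 wr=1: ok; after: ALU=0 MUL=2 MEM=1 BR=0, R=0, W=0
[4] MUL needs rd=2 wr=1: RD_PORT; after: ALU=0 MUL=2 MEM=1 BR=0, R=0, W=0
[5] ALU needs rd=2 wr=1: FU; after: ALU=0 MUL=2 MEM=1 BR=0, R=0, W=0
[6] MUL needs rd=2 wr=1: RD_PORT; after: ALU=0 MUL=2 MEM=1 BR=0, R=0, W=0
[7] MEM needs rd=1 wr=1: RD_PORT; after: ALU=0 MUL=2 MEM=1 BR=0, R=0, W=0

reason(slot 7) = RD_PORT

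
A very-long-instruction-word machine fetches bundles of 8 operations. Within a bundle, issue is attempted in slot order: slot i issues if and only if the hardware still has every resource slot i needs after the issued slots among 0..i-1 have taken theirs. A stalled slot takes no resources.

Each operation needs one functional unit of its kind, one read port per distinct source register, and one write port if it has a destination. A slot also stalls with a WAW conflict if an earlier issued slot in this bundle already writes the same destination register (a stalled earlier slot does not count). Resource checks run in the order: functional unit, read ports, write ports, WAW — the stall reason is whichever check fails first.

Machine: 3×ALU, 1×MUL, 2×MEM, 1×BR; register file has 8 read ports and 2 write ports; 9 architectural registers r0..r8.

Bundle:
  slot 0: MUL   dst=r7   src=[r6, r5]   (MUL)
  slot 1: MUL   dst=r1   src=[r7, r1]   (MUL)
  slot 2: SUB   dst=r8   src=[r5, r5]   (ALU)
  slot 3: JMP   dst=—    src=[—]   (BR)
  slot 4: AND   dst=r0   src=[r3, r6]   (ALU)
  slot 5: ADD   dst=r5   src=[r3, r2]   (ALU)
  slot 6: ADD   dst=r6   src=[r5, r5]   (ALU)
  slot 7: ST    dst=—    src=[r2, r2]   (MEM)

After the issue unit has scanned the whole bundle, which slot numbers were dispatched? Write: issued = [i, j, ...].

issued = [0, 2, 3, 7]

  0. MUL→r7 ⇒ go  {3A/0Mu/2Ld/1B | 6r 1w}
  1. MUL→r1 ⇒ no(FU)  {3A/0Mu/2Ld/1B | 6r 1w}
  2. ALU→r8 ⇒ go  {2A/0Mu/2Ld/1B | 5r 0w}
  3. BR ⇒ go  {2A/0Mu/2Ld/0B | 5r 0w}
  4. ALU→r0 ⇒ no(WR_PORT)  {2A/0Mu/2Ld/0B | 5r 0w}
  5. ALU→r5 ⇒ no(WR_PORT)  {2A/0Mu/2Ld/0B | 5r 0w}
  6. ALU→r6 ⇒ no(WR_PORT)  {2A/0Mu/2Ld/0B | 5r 0w}
  7. MEM ⇒ go  {2A/0Mu/1Ld/0B | 4r 0w}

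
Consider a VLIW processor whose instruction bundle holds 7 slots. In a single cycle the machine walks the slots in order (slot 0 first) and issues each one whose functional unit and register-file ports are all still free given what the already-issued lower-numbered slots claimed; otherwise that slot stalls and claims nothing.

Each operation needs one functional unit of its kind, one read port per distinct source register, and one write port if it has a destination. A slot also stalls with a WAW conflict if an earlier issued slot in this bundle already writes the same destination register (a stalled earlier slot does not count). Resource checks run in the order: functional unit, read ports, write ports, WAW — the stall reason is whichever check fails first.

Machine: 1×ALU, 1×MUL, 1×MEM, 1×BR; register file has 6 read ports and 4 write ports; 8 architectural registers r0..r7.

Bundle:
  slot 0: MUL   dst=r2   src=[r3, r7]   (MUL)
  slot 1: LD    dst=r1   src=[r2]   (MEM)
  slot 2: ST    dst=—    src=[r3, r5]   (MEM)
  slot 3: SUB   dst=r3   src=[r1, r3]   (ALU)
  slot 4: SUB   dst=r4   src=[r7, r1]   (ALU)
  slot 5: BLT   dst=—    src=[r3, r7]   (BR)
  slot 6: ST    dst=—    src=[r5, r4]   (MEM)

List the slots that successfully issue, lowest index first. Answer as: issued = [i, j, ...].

#0 MUL src=r3,r7 dispatched  <A:1 Mu:0 Ld:1 B:1 rd:4 wr:3>
#1 MEM src=r2 dispatched  <A:1 Mu:0 Ld:0 B:1 rd:3 wr:2>
#2 MEM src=r3,r5 held:FU  <A:1 Mu:0 Ld:0 B:1 rd:3 wr:2>
#3 ALU src=r1,r3 dispatched  <A:0 Mu:0 Ld:0 B:1 rd:1 wr:1>
#4 ALU src=r7,r1 held:FU  <A:0 Mu:0 Ld:0 B:1 rd:1 wr:1>
#5 BR src=r3,r7 held:RD_PORT  <A:0 Mu:0 Ld:0 B:1 rd:1 wr:1>
#6 MEM src=r5,r4 held:FU  <A:0 Mu:0 Ld:0 B:1 rd:1 wr:1>

issued = [0, 1, 3]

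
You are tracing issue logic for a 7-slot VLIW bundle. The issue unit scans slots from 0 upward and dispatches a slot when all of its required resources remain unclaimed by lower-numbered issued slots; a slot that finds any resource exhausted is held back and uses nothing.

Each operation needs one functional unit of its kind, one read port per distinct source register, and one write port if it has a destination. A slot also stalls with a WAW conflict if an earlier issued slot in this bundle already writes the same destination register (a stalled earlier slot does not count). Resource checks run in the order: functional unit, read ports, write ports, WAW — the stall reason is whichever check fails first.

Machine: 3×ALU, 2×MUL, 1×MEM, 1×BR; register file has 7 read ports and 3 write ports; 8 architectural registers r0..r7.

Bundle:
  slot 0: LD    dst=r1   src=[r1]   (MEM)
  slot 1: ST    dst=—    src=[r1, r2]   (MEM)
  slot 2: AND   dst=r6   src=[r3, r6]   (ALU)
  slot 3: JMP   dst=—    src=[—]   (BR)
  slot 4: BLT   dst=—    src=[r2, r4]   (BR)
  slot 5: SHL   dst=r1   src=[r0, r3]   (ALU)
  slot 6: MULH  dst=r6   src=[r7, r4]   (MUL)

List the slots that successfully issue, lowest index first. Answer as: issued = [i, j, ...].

  0. MEM→r1 ⇒ go  {3A/2Mu/0Ld/1B | 6r 2w}
  1. MEM ⇒ no(FU)  {3A/2Mu/0Ld/1B | 6r 2w}
  2. ALU→r6 ⇒ go  {2A/2Mu/0Ld/1B | 4r 1w}
  3. BR ⇒ go  {2A/2Mu/0Ld/0B | 4r 1w}
  4. BR ⇒ no(FU)  {2A/2Mu/0Ld/0B | 4r 1w}
  5. ALU→r1 ⇒ no(WAW)  {2A/2Mu/0Ld/0B | 4r 1w}
  6. MUL→r6 ⇒ no(WAW)  {2A/2Mu/0Ld/0B | 4r 1w}

issued = [0, 2, 3]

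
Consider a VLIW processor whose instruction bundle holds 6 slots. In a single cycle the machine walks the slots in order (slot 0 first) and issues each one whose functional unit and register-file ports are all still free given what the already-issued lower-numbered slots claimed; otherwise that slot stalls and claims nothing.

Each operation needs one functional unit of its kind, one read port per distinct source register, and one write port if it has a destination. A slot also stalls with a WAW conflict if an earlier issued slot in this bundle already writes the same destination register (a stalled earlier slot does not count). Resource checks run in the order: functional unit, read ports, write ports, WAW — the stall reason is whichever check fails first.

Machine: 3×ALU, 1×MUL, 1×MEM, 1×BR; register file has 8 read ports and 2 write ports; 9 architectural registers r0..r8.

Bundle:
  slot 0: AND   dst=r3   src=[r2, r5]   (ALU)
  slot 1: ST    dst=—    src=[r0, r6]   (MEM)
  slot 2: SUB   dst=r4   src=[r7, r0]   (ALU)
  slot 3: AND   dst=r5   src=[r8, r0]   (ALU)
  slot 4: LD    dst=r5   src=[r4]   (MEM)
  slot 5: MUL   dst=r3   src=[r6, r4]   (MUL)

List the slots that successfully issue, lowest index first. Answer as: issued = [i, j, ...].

[0] ALU needs rd=2 wr=1: ok; after: ALU=2 MUL=1 MEM=1 BR=1, R=6, W=1
[1] MEM needs rd=2 wr=0: ok; after: ALU=2 MUL=1 MEM=0 BR=1, R=4, W=1
[2] ALU needs rd=2 wr=1: ok; after: ALU=1 MUL=1 MEM=0 BR=1, R=2, W=0
[3] ALU needs rd=2 wr=1: WR_PORT; after: ALU=1 MUL=1 MEM=0 BR=1, R=2, W=0
[4] MEM needs rd=1 wr=1: FU; after: ALU=1 MUL=1 MEM=0 BR=1, R=2, W=0
[5] MUL needs rd=2 wr=1: WR_PORT; after: ALU=1 MUL=1 MEM=0 BR=1, R=2, W=0

issued = [0, 1, 2]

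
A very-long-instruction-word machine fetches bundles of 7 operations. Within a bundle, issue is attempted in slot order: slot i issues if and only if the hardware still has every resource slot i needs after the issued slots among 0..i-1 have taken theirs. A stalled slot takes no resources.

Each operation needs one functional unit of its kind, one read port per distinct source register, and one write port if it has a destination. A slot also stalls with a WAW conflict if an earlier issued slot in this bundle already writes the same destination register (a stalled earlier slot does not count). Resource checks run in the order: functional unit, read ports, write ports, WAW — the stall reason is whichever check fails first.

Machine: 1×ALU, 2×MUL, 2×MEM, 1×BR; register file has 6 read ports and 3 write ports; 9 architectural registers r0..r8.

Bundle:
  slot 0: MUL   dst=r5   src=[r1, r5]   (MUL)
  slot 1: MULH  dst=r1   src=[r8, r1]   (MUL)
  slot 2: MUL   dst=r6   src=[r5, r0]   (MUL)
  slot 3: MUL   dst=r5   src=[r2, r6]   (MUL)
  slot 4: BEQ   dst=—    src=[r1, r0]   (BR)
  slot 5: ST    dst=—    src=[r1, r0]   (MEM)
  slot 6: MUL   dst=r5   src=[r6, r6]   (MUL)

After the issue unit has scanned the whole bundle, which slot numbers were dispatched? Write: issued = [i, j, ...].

  0. MUL→r5 ⇒ go  {1A/1Mu/2Ld/1B | 4r 2w}
  1. MUL→r1 ⇒ go  {1A/0Mu/2Ld/1B | 2r 1w}
  2. MUL→r6 ⇒ no(FU)  {1A/0Mu/2Ld/1B | 2r 1w}
  3. MUL→r5 ⇒ no(FU)  {1A/0Mu/2Ld/1B | 2r 1w}
  4. BR ⇒ go  {1A/0Mu/2Ld/0B | 0r 1w}
  5. MEM ⇒ no(RD_PORT)  {1A/0Mu/2Ld/0B | 0r 1w}
  6. MUL→r5 ⇒ no(FU)  {1A/0Mu/2Ld/0B | 0r 1w}

issued = [0, 1, 4]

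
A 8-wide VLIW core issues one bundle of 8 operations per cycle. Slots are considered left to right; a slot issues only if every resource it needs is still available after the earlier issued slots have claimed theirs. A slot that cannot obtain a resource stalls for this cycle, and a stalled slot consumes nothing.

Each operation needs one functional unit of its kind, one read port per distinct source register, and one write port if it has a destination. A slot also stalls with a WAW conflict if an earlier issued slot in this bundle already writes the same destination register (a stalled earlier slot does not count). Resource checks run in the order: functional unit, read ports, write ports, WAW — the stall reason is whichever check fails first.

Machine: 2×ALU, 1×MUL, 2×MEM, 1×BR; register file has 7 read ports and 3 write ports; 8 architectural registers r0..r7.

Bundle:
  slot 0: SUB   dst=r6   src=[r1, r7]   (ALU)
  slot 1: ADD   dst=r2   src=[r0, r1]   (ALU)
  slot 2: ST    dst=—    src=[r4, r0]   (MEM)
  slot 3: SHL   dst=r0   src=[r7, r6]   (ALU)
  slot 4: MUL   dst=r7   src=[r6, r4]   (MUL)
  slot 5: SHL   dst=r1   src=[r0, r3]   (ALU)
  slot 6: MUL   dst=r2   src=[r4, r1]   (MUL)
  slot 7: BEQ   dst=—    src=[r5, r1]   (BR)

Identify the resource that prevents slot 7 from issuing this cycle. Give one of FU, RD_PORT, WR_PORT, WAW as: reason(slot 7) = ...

reason(slot 7) = RD_PORT

(0) want 1×ALU +2rd +1wr — yes → AL1|MU1|ME2|BR1|rd5|wr2
(1) want 1×ALU +2rd +1wr — yes → AL0|MU1|ME2|BR1|rd3|wr1
(2) want 1×MEM +2rd +0wr — yes → AL0|MU1|ME1|BR1|rd1|wr1
(3) want 1×ALU +2rd +1wr — FU → AL0|MU1|ME1|BR1|rd1|wr1
(4) want 1×MUL +2rd +1wr — RD_PORT → AL0|MU1|ME1|BR1|rd1|wr1
(5) want 1×ALU +2rd +1wr — FU → AL0|MU1|ME1|BR1|rd1|wr1
(6) want 1×MUL +2rd +1wr — RD_PORT → AL0|MU1|ME1|BR1|rd1|wr1
(7) want 1×BR +2rd +0wr — RD_PORT → AL0|MU1|ME1|BR1|rd1|wr1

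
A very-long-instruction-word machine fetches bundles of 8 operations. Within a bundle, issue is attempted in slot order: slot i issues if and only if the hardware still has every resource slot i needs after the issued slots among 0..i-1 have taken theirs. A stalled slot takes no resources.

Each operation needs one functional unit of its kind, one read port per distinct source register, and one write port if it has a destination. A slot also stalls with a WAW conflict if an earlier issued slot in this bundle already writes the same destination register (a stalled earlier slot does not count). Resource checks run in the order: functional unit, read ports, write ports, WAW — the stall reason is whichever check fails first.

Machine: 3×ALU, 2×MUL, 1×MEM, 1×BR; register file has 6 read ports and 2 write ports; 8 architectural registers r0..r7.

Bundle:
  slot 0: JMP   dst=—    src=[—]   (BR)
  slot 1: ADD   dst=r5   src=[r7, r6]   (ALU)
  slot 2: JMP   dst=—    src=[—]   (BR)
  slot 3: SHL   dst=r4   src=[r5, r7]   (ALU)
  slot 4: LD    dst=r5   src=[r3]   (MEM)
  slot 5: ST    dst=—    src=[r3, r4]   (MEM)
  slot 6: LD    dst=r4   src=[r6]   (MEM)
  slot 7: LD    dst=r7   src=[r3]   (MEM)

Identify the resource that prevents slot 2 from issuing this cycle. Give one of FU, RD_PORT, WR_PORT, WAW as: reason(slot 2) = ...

slot 0 (BR): ISSUE — free A3,Mu2,Ld1,B0 rp6 wp2
slot 1 (ALU): ISSUE — free A2,Mu2,Ld1,B0 rp4 wp1
slot 2 (BR): stall FU — free A2,Mu2,Ld1,B0 rp4 wp1
slot 3 (ALU): ISSUE — free A1,Mu2,Ld1,B0 rp2 wp0
slot 4 (MEM): stall WR_PORT — free A1,Mu2,Ld1,B0 rp2 wp0
slot 5 (MEM): ISSUE — free A1,Mu2,Ld0,B0 rp0 wp0
slot 6 (MEM): stall FU — free A1,Mu2,Ld0,B0 rp0 wp0
slot 7 (MEM): stall FU — free A1,Mu2,Ld0,B0 rp0 wp0

reason(slot 2) = FU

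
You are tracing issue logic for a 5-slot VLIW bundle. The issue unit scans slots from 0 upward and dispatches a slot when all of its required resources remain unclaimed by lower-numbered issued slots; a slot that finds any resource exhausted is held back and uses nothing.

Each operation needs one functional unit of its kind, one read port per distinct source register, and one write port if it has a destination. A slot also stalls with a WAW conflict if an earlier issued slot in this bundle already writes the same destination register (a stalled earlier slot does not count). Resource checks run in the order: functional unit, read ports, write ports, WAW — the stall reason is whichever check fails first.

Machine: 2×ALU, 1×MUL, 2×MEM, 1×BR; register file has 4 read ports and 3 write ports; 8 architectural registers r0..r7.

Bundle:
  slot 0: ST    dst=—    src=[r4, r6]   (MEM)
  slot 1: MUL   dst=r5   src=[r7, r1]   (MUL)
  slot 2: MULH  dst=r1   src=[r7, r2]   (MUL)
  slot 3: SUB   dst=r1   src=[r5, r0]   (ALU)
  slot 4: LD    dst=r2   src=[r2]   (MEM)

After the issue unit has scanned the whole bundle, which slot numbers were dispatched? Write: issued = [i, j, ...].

issued = [0, 1]

(0) want 1×MEM +2rd +0wr — yes → AL2|MU1|ME1|BR1|rd2|wr3
(1) want 1×MUL +2rd +1wr — yes → AL2|MU0|ME1|BR1|rd0|wr2
(2) want 1×MUL +2rd +1wr — FU → AL2|MU0|ME1|BR1|rd0|wr2
(3) want 1×ALU +2rd +1wr — RD_PORT → AL2|MU0|ME1|BR1|rd0|wr2
(4) want 1×MEM +1rd +1wr — RD_PORT → AL2|MU0|ME1|BR1|rd0|wr2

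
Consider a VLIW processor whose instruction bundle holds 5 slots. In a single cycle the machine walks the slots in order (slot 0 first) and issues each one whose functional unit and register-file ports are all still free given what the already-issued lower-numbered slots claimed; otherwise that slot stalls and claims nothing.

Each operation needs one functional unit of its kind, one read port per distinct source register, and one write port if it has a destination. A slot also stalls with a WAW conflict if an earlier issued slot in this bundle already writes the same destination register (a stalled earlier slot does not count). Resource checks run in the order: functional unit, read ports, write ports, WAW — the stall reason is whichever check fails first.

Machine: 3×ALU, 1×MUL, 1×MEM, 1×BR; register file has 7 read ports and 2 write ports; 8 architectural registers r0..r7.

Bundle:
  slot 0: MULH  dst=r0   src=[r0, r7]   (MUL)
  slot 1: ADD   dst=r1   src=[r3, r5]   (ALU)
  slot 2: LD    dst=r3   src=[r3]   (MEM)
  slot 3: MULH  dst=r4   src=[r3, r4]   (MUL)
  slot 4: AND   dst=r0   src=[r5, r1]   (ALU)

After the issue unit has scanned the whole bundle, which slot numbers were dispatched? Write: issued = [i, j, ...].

issued = [0, 1]

[0] MUL needs rd=2 wr=1: ok; after: ALU=3 MUL=0 MEM=1 BR=1, R=5, W=1
[1] ALU needs rd=2 wr=1: ok; after: ALU=2 MUL=0 MEM=1 BR=1, R=3, W=0
[2] MEM needs rd=1 wr=1: WR_PORT; after: ALU=2 MUL=0 MEM=1 BR=1, R=3, W=0
[3] MUL needs rd=2 wr=1: FU; after: ALU=2 MUL=0 MEM=1 BR=1, R=3, W=0
[4] ALU needs rd=2 wr=1: WR_PORT; after: ALU=2 MUL=0 MEM=1 BR=1, R=3, W=0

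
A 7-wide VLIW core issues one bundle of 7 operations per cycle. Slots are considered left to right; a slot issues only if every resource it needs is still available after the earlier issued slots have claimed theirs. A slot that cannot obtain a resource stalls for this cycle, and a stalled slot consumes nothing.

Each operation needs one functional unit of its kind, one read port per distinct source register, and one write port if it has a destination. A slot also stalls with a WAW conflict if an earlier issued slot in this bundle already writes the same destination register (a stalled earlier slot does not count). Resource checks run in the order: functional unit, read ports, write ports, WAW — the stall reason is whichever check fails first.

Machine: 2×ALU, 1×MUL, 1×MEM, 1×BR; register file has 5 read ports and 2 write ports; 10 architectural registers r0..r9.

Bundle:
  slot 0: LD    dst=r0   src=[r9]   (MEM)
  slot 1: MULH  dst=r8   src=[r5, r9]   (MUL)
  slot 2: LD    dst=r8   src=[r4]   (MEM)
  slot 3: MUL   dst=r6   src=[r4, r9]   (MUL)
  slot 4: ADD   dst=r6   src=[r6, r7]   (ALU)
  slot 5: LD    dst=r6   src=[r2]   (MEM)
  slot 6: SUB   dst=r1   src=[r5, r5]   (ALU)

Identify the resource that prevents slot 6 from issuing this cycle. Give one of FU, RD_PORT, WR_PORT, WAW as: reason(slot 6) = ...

(0) want 1×MEM +1rd +1wr — yes → AL2|MU1|ME0|BR1|rd4|wr1
(1) want 1×MUL +2rd +1wr — yes → AL2|MU0|ME0|BR1|rd2|wr0
(2) want 1×MEM +1rd +1wr — FU → AL2|MU0|ME0|BR1|rd2|wr0
(3) want 1×MUL +2rd +1wr — FU → AL2|MU0|ME0|BR1|rd2|wr0
(4) want 1×ALU +2rd +1wr — WR_PORT → AL2|MU0|ME0|BR1|rd2|wr0
(5) want 1×MEM +1rd +1wr — FU → AL2|MU0|ME0|BR1|rd2|wr0
(6) want 1×ALU +1rd +1wr — WR_PORT → AL2|MU0|ME0|BR1|rd2|wr0

reason(slot 6) = WR_PORT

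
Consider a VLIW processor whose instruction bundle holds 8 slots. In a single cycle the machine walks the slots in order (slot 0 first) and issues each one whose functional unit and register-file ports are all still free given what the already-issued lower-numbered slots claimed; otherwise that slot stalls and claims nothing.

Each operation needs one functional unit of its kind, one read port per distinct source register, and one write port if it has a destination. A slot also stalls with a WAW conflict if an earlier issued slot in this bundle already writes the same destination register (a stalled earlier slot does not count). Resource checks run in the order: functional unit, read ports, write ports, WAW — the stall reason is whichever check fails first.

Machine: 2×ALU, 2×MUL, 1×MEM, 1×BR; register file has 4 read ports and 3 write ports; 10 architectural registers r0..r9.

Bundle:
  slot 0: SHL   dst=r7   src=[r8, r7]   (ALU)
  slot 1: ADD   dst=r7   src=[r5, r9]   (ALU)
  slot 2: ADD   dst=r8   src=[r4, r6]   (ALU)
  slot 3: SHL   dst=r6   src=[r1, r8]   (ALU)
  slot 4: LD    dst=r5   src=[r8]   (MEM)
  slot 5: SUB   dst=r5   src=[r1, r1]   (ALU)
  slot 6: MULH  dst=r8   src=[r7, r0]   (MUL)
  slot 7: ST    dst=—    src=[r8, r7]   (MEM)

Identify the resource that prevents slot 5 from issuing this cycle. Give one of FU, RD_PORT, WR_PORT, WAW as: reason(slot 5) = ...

  0. ALU→r7 ⇒ go  {1A/2Mu/1Ld/1B | 2r 2w}
  1. ALU→r7 ⇒ no(WAW)  {1A/2Mu/1Ld/1B | 2r 2w}
  2. ALU→r8 ⇒ go  {0A/2Mu/1Ld/1B | 0r 1w}
  3. ALU→r6 ⇒ no(FU)  {0A/2Mu/1Ld/1B | 0r 1w}
  4. MEM→r5 ⇒ no(RD_PORT)  {0A/2Mu/1Ld/1B | 0r 1w}
  5. ALU→r5 ⇒ no(FU)  {0A/2Mu/1Ld/1B | 0r 1w}
  6. MUL→r8 ⇒ no(RD_PORT)  {0A/2Mu/1Ld/1B | 0r 1w}
  7. MEM ⇒ no(RD_PORT)  {0A/2Mu/1Ld/1B | 0r 1w}

reason(slot 5) = FU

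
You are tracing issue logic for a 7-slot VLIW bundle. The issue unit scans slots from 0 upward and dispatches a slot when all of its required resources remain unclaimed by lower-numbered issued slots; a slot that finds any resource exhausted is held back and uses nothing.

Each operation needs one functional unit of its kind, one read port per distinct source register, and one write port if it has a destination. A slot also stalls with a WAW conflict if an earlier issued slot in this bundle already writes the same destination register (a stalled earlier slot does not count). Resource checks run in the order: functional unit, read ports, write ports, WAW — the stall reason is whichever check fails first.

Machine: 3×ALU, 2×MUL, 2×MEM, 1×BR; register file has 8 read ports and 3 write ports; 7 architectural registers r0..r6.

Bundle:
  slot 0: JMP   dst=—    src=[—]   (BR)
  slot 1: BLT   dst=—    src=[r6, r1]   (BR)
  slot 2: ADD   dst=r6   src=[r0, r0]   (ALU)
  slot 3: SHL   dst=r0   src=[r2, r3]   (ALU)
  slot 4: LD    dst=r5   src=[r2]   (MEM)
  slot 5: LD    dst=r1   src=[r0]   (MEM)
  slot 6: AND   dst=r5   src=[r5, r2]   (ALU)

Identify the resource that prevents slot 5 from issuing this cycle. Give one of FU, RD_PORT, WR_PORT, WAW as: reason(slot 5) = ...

reason(slot 5) = WR_PORT

slot 0 (BR): ISSUE — free A3,Mu2,Ld2,B0 rp8 wp3
slot 1 (BR): stall FU — free A3,Mu2,Ld2,B0 rp8 wp3
slot 2 (ALU): ISSUE — free A2,Mu2,Ld2,B0 rp7 wp2
slot 3 (ALU): ISSUE — free A1,Mu2,Ld2,B0 rp5 wp1
slot 4 (MEM): ISSUE — free A1,Mu2,Ld1,B0 rp4 wp0
slot 5 (MEM): stall WR_PORT — free A1,Mu2,Ld1,B0 rp4 wp0
slot 6 (ALU): stall WR_PORT — free A1,Mu2,Ld1,B0 rp4 wp0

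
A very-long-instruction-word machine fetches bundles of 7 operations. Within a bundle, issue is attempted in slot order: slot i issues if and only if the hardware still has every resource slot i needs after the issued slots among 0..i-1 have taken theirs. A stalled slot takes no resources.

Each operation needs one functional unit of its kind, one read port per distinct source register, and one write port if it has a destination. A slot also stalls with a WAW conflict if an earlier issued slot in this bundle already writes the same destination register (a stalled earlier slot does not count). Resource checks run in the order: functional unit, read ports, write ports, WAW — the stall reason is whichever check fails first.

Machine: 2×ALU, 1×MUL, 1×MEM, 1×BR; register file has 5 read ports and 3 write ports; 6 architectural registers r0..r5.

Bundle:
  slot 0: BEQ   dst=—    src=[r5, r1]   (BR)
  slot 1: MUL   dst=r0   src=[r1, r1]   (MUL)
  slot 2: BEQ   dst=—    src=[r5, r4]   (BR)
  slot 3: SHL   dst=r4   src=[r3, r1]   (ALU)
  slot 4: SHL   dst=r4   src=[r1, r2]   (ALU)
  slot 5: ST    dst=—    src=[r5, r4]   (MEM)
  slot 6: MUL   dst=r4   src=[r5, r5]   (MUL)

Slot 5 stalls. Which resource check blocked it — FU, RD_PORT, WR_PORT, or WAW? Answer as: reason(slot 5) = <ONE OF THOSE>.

slot 0 (BR): ISSUE — free A2,Mu1,Ld1,B0 rp3 wp3
slot 1 (MUL): ISSUE — free A2,Mu0,Ld1,B0 rp2 wp2
slot 2 (BR): stall FU — free A2,Mu0,Ld1,B0 rp2 wp2
slot 3 (ALU): ISSUE — free A1,Mu0,Ld1,B0 rp0 wp1
slot 4 (ALU): stall RD_PORT — free A1,Mu0,Ld1,B0 rp0 wp1
slot 5 (MEM): stall RD_PORT — free A1,Mu0,Ld1,B0 rp0 wp1
slot 6 (MUL): stall FU — free A1,Mu0,Ld1,B0 rp0 wp1

reason(slot 5) = RD_PORT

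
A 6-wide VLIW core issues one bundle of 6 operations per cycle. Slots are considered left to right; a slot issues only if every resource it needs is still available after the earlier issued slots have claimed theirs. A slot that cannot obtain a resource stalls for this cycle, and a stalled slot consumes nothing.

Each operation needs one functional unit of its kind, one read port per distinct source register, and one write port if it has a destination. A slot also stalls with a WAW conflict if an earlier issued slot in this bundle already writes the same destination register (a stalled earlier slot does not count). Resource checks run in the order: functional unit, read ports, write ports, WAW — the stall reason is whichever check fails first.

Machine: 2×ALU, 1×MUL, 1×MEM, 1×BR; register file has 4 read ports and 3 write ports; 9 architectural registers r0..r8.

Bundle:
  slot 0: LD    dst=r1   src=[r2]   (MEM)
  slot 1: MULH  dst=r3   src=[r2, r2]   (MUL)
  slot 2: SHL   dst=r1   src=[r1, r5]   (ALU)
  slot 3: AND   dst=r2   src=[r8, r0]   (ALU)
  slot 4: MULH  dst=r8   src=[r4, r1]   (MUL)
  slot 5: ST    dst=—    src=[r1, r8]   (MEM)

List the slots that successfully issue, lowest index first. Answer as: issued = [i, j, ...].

(0) want 1×MEM +1rd +1wr — yes → AL2|MU1|ME0|BR1|rd3|wr2
(1) want 1×MUL +1rd +1wr — yes → AL2|MU0|ME0|BR1|rd2|wr1
(2) want 1×ALU +2rd +1wr — WAW → AL2|MU0|ME0|BR1|rd2|wr1
(3) want 1×ALU +2rd +1wr — yes → AL1|MU0|ME0|BR1|rd0|wr0
(4) want 1×MUL +2rd +1wr — FU → AL1|MU0|ME0|BR1|rd0|wr0
(5) want 1×MEM +2rd +0wr — FU → AL1|MU0|ME0|BR1|rd0|wr0

issued = [0, 1, 3]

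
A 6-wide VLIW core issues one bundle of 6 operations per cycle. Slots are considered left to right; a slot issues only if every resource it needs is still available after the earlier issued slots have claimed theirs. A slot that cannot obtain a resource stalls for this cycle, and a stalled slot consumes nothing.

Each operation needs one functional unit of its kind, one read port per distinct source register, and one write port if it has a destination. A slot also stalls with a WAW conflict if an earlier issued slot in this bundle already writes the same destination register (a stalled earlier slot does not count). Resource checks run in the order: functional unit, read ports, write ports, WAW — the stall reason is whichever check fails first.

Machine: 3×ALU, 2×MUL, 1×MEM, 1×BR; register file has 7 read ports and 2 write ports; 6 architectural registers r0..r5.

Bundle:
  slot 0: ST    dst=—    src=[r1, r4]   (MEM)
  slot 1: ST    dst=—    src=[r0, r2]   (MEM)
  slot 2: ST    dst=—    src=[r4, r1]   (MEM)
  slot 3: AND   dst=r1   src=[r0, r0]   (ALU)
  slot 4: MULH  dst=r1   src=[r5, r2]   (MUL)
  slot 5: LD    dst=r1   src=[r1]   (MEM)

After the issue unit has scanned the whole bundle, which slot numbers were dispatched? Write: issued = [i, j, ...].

[0] MEM needs rd=2 wr=0: ok; after: ALU=3 MUL=2 MEM=0 BR=1, R=5, W=2
[1] MEM needs rd=2 wr=0: FU; after: ALU=3 MUL=2 MEM=0 BR=1, R=5, W=2
[2] MEM needs rd=2 wr=0: FU; after: ALU=3 MUL=2 MEM=0 BR=1, R=5, W=2
[3] ALU needs rd=1 wr=1: ok; after: ALU=2 MUL=2 MEM=0 BR=1, R=4, W=1
[4] MUL needs rd=2 wr=1: WAW; after: ALU=2 MUL=2 MEM=0 BR=1, R=4, W=1
[5] MEM needs rd=1 wr=1: FU; after: ALU=2 MUL=2 MEM=0 BR=1, R=4, W=1

issued = [0, 3]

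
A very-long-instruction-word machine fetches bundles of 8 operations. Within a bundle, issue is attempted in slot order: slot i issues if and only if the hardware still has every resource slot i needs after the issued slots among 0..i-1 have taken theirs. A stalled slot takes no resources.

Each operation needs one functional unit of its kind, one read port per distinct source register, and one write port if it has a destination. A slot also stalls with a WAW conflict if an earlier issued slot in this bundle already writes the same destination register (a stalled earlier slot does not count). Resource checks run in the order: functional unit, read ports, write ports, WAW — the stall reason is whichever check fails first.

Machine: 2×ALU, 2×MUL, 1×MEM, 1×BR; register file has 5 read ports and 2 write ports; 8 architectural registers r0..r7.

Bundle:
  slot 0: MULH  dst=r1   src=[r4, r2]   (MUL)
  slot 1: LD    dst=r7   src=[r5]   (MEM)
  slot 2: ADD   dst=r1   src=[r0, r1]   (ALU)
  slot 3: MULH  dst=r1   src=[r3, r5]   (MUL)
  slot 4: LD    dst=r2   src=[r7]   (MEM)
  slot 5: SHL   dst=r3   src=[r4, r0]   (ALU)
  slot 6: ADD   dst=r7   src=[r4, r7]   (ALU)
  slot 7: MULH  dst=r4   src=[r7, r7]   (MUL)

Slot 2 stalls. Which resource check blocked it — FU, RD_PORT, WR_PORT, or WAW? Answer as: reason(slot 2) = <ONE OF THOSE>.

reason(slot 2) = WR_PORT

(0) want 1×MUL +2rd +1wr — yes → AL2|MU1|ME1|BR1|rd3|wr1
(1) want 1×MEM +1rd +1wr — yes → AL2|MU1|ME0|BR1|rd2|wr0
(2) want 1×ALU +2rd +1wr — WR_PORT → AL2|MU1|ME0|BR1|rd2|wr0
(3) want 1×MUL +2rd +1wr — WR_PORT → AL2|MU1|ME0|BR1|rd2|wr0
(4) want 1×MEM +1rd +1wr — FU → AL2|MU1|ME0|BR1|rd2|wr0
(5) want 1×ALU +2rd +1wr — WR_PORT → AL2|MU1|ME0|BR1|rd2|wr0
(6) want 1×ALU +2rd +1wr — WR_PORT → AL2|MU1|ME0|BR1|rd2|wr0
(7) want 1×MUL +1rd +1wr — WR_PORT → AL2|MU1|ME0|BR1|rd2|wr0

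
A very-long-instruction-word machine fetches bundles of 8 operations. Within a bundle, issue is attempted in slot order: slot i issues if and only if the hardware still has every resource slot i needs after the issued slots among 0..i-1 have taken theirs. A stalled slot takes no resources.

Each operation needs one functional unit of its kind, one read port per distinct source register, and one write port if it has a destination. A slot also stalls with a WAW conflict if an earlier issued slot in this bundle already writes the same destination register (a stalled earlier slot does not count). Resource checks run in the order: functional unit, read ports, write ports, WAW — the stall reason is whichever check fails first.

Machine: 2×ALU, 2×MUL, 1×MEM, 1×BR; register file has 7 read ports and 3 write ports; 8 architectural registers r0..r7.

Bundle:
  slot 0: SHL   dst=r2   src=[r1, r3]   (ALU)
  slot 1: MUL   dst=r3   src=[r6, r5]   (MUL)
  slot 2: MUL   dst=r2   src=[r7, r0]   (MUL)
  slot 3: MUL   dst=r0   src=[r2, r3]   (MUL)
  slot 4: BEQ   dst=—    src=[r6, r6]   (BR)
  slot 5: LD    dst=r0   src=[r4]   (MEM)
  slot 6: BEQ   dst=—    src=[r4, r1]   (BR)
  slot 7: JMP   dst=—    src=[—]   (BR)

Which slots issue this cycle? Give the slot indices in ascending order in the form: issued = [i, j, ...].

issued = [0, 1, 3, 4]

[0] ALU needs rd=2 wr=1: ok; after: ALU=1 MUL=2 MEM=1 BR=1, R=5, W=2
[1] MUL needs rd=2 wr=1: ok; after: ALU=1 MUL=1 MEM=1 BR=1, R=3, W=1
[2] MUL needs rd=2 wr=1: WAW; after: ALU=1 MUL=1 MEM=1 BR=1, R=3, W=1
[3] MUL needs rd=2 wr=1: ok; after: ALU=1 MUL=0 MEM=1 BR=1, R=1, W=0
[4] BR needs rd=1 wr=0: ok; after: ALU=1 MUL=0 MEM=1 BR=0, R=0, W=0
[5] MEM needs rd=1 wr=1: RD_PORT; after: ALU=1 MUL=0 MEM=1 BR=0, R=0, W=0
[6] BR needs rd=2 wr=0: FU; after: ALU=1 MUL=0 MEM=1 BR=0, R=0, W=0
[7] BR needs rd=0 wr=0: FU; after: ALU=1 MUL=0 MEM=1 BR=0, R=0, W=0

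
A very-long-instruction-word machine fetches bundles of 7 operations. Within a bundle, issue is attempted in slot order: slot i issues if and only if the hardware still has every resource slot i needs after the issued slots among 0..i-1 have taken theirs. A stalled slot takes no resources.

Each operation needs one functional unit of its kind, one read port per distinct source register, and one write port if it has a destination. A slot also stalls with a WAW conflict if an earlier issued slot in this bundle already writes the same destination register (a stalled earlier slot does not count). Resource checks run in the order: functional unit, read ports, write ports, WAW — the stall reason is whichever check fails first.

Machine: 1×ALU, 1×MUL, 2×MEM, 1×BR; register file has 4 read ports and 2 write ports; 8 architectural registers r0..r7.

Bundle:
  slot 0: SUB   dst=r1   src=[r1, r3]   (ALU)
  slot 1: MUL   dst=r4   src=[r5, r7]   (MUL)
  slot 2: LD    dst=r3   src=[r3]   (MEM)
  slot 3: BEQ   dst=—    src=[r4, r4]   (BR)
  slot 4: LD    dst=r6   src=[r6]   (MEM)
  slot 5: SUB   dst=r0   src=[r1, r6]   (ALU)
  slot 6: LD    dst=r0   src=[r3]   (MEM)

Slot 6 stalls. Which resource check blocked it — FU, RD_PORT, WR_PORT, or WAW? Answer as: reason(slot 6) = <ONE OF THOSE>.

#0 ALU src=r1,r3 dispatched  <A:0 Mu:1 Ld:2 B:1 rd:2 wr:1>
#1 MUL src=r5,r7 dispatched  <A:0 Mu:0 Ld:2 B:1 rd:0 wr:0>
#2 MEM src=r3 held:RD_PORT  <A:0 Mu:0 Ld:2 B:1 rd:0 wr:0>
#3 BR src=r4,r4 held:RD_PORT  <A:0 Mu:0 Ld:2 B:1 rd:0 wr:0>
#4 MEM src=r6 held:RD_PORT  <A:0 Mu:0 Ld:2 B:1 rd:0 wr:0>
#5 ALU src=r1,r6 held:FU  <A:0 Mu:0 Ld:2 B:1 rd:0 wr:0>
#6 MEM src=r3 held:RD_PORT  <A:0 Mu:0 Ld:2 B:1 rd:0 wr:0>

reason(slot 6) = RD_PORT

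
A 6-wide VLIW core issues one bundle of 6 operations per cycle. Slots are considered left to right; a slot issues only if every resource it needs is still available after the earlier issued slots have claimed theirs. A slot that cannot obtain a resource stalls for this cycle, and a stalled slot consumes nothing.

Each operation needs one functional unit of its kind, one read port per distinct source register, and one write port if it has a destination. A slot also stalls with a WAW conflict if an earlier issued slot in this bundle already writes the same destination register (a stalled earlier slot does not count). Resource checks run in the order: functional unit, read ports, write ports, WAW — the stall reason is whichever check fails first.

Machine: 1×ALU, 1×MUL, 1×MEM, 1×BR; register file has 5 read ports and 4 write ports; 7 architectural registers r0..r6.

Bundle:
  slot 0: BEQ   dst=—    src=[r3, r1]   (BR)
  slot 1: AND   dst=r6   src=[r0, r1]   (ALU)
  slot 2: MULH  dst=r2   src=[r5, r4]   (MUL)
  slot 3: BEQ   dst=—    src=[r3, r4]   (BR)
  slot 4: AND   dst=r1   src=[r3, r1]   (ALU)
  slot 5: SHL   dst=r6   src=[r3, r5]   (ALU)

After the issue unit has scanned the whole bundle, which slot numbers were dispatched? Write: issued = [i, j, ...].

slot 0 (BR): ISSUE — free A1,Mu1,Ld1,B0 rp3 wp4
slot 1 (ALU): ISSUE — free A0,Mu1,Ld1,B0 rp1 wp3
slot 2 (MUL): stall RD_PORT — free A0,Mu1,Ld1,B0 rp1 wp3
slot 3 (BR): stall FU — free A0,Mu1,Ld1,B0 rp1 wp3
slot 4 (ALU): stall FU — free A0,Mu1,Ld1,B0 rp1 wp3
slot 5 (ALU): stall FU — free A0,Mu1,Ld1,B0 rp1 wp3

issued = [0, 1]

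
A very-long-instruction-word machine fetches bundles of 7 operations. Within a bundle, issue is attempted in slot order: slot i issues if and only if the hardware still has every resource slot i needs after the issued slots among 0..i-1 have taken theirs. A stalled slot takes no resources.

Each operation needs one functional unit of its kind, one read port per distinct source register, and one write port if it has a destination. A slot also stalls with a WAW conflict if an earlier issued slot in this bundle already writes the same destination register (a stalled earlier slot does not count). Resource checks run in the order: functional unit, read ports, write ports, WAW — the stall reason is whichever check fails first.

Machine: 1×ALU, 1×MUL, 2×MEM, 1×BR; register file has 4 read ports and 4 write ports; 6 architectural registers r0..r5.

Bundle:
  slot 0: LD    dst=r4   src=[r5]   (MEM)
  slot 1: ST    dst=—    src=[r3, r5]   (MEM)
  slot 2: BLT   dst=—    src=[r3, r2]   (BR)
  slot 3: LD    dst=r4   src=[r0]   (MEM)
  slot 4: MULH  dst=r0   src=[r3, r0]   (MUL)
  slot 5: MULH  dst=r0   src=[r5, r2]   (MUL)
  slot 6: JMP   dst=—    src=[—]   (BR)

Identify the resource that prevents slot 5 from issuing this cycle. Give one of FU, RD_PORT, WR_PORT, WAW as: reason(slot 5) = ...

reason(slot 5) = RD_PORT

[0] MEM needs rd=1 wr=1: ok; after: ALU=1 MUL=1 MEM=1 BR=1, R=3, W=3
[1] MEM needs rd=2 wr=0: ok; after: ALU=1 MUL=1 MEM=0 BR=1, R=1, W=3
[2] BR needs rd=2 wr=0: RD_PORT; after: ALU=1 MUL=1 MEM=0 BR=1, R=1, W=3
[3] MEM needs rd=1 wr=1: FU; after: ALU=1 MUL=1 MEM=0 BR=1, R=1, W=3
[4] MUL needs rd=2 wr=1: RD_PORT; after: ALU=1 MUL=1 MEM=0 BR=1, R=1, W=3
[5] MUL needs rd=2 wr=1: RD_PORT; after: ALU=1 MUL=1 MEM=0 BR=1, R=1, W=3
[6] BR needs rd=0 wr=0: ok; after: ALU=1 MUL=1 MEM=0 BR=0, R=1, W=3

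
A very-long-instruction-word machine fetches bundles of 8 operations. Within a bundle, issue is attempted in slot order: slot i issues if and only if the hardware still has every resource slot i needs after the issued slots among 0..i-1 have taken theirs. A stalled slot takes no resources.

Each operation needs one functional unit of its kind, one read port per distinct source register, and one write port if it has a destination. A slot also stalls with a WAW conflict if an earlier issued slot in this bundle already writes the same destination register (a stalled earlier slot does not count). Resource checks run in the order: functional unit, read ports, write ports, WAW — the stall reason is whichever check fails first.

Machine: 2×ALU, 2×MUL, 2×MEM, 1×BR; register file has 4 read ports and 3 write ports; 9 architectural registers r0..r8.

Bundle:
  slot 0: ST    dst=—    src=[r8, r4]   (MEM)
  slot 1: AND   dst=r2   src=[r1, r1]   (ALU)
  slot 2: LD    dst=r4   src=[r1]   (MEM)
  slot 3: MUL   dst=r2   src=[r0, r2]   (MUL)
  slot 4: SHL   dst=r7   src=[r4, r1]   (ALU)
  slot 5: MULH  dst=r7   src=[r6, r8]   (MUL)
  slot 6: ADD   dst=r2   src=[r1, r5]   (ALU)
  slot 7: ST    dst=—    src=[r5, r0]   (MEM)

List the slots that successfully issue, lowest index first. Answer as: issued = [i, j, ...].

issued = [0, 1, 2]

slot 0 (MEM): ISSUE — free A2,Mu2,Ld1,B1 rp2 wp3
slot 1 (ALU): ISSUE — free A1,Mu2,Ld1,B1 rp1 wp2
slot 2 (MEM): ISSUE — free A1,Mu2,Ld0,B1 rp0 wp1
slot 3 (MUL): stall RD_PORT — free A1,Mu2,Ld0,B1 rp0 wp1
slot 4 (ALU): stall RD_PORT — free A1,Mu2,Ld0,B1 rp0 wp1
slot 5 (MUL): stall RD_PORT — free A1,Mu2,Ld0,B1 rp0 wp1
slot 6 (ALU): stall RD_PORT — free A1,Mu2,Ld0,B1 rp0 wp1
slot 7 (MEM): stall FU — free A1,Mu2,Ld0,B1 rp0 wp1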